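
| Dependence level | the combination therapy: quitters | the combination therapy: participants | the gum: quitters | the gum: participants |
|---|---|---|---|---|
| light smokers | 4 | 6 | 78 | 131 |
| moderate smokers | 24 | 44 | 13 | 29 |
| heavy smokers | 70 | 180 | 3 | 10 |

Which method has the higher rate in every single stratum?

Light smokers: the combination therapy 4/6 = 66.7%, the gum 78/131 = 59.5% → the combination therapy
Moderate smokers: the combination therapy 24/44 = 54.5%, the gum 13/29 = 44.8% → the combination therapy
Heavy smokers: the combination therapy 70/180 = 38.9%, the gum 3/10 = 30.0% → the combination therapy
The combination therapy has the higher rate in all 3 groups.

the combination therapy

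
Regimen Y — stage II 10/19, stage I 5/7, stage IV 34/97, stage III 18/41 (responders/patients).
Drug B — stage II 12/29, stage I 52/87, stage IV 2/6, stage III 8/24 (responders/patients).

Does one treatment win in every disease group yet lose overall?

Yes

Stage II: Regimen Y 10/19 = 52.6%, Drug B 12/29 = 41.4% → Regimen Y
Stage I: Regimen Y 5/7 = 71.4%, Drug B 52/87 = 59.8% → Regimen Y
Stage IV: Regimen Y 34/97 = 35.1%, Drug B 2/6 = 33.3% → Regimen Y
Stage III: Regimen Y 18/41 = 43.9%, Drug B 8/24 = 33.3% → Regimen Y
Overall: Regimen Y 67/164 = 40.9%, Drug B 74/146 = 50.7% → Drug B
Regimen Y wins each disease group but Drug B wins overall — the comparison reverses. Regimen Y's patients skew toward stage IV, which has a lower base rate.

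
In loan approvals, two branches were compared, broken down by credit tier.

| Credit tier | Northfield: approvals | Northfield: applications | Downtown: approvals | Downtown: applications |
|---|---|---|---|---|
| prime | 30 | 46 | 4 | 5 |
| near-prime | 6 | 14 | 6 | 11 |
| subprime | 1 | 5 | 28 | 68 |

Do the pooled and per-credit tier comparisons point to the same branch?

No

Prime: Northfield 30/46 = 65.2%, Downtown 4/5 = 80.0% → Downtown
Near-prime: Northfield 6/14 = 42.9%, Downtown 6/11 = 54.5% → Downtown
Subprime: Northfield 1/5 = 20.0%, Downtown 28/68 = 41.2% → Downtown
Overall: Northfield 37/65 = 56.9%, Downtown 38/84 = 45.2% → Northfield
Downtown wins each credit group but Northfield wins overall — the comparison reverses. Downtown's applications skew toward subprime, which has a lower base rate.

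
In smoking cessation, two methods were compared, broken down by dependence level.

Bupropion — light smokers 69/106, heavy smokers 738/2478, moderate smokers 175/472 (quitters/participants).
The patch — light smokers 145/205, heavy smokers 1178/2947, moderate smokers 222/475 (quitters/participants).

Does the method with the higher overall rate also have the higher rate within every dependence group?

Light smokers: bupropion 69/106 = 65.1%, the patch 145/205 = 70.7% → the patch
Heavy smokers: bupropion 738/2478 = 29.8%, the patch 1178/2947 = 40.0% → the patch
Moderate smokers: bupropion 175/472 = 37.1%, the patch 222/475 = 46.7% → the patch
Overall: bupropion 982/3056 = 32.1%, the patch 1545/3627 = 42.6% → the patch
The patch wins overall and in every dependence group — no reversal.

Yes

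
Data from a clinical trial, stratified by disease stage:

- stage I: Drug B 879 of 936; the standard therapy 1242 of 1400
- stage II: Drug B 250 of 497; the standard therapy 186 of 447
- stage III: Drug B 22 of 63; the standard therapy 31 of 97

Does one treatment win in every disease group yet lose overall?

No

Stage I: Drug B 879/936 = 93.9%, the standard therapy 1242/1400 = 88.7% → Drug B
Stage II: Drug B 250/497 = 50.3%, the standard therapy 186/447 = 41.6% → Drug B
Stage III: Drug B 22/63 = 34.9%, the standard therapy 31/97 = 32.0% → Drug B
Overall: Drug B 1151/1496 = 76.9%, the standard therapy 1459/1944 = 75.1% → Drug B
Drug B wins overall and in every disease group — no reversal.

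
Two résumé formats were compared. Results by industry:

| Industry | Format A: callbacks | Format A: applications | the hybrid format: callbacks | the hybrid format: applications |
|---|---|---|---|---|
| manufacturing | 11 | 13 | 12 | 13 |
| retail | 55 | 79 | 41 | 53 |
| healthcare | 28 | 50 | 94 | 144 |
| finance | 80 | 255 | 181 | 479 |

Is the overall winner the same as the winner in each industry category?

Manufacturing: Format A 11/13 = 84.6%, the hybrid format 12/13 = 92.3% → the hybrid format
Retail: Format A 55/79 = 69.6%, the hybrid format 41/53 = 77.4% → the hybrid format
Healthcare: Format A 28/50 = 56.0%, the hybrid format 94/144 = 65.3% → the hybrid format
Finance: Format A 80/255 = 31.4%, the hybrid format 181/479 = 37.8% → the hybrid format
Overall: Format A 174/397 = 43.8%, the hybrid format 328/689 = 47.6% → the hybrid format
The hybrid format wins overall and in every industry group — no reversal.

Yes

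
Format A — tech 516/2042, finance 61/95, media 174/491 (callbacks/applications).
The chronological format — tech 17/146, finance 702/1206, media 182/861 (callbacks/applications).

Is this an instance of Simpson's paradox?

Yes

Tech: Format A 516/2042 = 25.3%, the chronological format 17/146 = 11.6% → Format A
Finance: Format A 61/95 = 64.2%, the chronological format 702/1206 = 58.2% → Format A
Media: Format A 174/491 = 35.4%, the chronological format 182/861 = 21.1% → Format A
Overall: Format A 751/2628 = 28.6%, the chronological format 901/2213 = 40.7% → the chronological format
Format A wins each industry group but the chronological format wins overall — the comparison reverses. Format A's applications skew toward tech, which has a lower base rate.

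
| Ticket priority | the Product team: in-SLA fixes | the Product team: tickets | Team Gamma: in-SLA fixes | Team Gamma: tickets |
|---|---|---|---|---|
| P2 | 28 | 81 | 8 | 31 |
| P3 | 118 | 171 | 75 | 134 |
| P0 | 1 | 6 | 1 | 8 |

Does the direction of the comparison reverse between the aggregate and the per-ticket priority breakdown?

No

P2: the Product team 28/81 = 34.6%, Team Gamma 8/31 = 25.8% → the Product team
P3: the Product team 118/171 = 69.0%, Team Gamma 75/134 = 56.0% → the Product team
P0: the Product team 1/6 = 16.7%, Team Gamma 1/8 = 12.5% → the Product team
Overall: the Product team 147/258 = 57.0%, Team Gamma 84/173 = 48.6% → the Product team
The Product team wins overall and in every ticket group — no reversal.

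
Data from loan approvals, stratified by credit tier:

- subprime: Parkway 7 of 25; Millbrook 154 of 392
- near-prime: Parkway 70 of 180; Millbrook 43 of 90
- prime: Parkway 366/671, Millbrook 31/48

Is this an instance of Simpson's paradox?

Subprime: Parkway 7/25 = 28.0%, Millbrook 154/392 = 39.3% → Millbrook
Near-prime: Parkway 70/180 = 38.9%, Millbrook 43/90 = 47.8% → Millbrook
Prime: Parkway 366/671 = 54.5%, Millbrook 31/48 = 64.6% → Millbrook
Overall: Parkway 443/876 = 50.6%, Millbrook 228/530 = 43.0% → Parkway
Millbrook wins each credit group but Parkway wins overall — the comparison reverses. Millbrook's applications skew toward subprime, which has a lower base rate.

Yes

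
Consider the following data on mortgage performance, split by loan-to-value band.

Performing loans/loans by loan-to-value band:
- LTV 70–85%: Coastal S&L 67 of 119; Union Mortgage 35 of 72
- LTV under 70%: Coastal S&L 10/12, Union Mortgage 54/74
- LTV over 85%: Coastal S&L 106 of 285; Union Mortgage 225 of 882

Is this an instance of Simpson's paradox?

LTV 70–85%: Coastal S&L 67/119 = 56.3%, Union Mortgage 35/72 = 48.6% → Coastal S&L
LTV under 70%: Coastal S&L 10/12 = 83.3%, Union Mortgage 54/74 = 73.0% → Coastal S&L
LTV over 85%: Coastal S&L 106/285 = 37.2%, Union Mortgage 225/882 = 25.5% → Coastal S&L
Overall: Coastal S&L 183/416 = 44.0%, Union Mortgage 314/1028 = 30.5% → Coastal S&L
Coastal S&L wins overall and in every loan-to-value group — no reversal.

No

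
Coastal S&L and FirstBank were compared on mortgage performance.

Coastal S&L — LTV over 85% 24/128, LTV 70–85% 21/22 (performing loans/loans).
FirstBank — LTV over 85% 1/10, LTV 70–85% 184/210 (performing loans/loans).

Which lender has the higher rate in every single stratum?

Coastal S&L

LTV over 85%: Coastal S&L 24/128 = 18.8%, FirstBank 1/10 = 10.0% → Coastal S&L
LTV 70–85%: Coastal S&L 21/22 = 95.5%, FirstBank 184/210 = 87.6% → Coastal S&L
Coastal S&L has the higher rate in both groups.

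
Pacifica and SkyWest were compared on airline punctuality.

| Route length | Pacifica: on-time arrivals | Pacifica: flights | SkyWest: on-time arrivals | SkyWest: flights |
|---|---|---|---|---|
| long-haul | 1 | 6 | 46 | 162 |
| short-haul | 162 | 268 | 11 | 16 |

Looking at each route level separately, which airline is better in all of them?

SkyWest

Long-haul: Pacifica 1/6 = 16.7%, SkyWest 46/162 = 28.4% → SkyWest
Short-haul: Pacifica 162/268 = 60.4%, SkyWest 11/16 = 68.8% → SkyWest
SkyWest has the higher rate in both groups.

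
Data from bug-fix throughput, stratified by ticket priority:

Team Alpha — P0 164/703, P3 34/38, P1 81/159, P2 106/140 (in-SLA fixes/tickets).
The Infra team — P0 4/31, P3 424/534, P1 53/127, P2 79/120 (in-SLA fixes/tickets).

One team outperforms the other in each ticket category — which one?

Team Alpha

P0: Team Alpha 164/703 = 23.3%, the Infra team 4/31 = 12.9% → Team Alpha
P3: Team Alpha 34/38 = 89.5%, the Infra team 424/534 = 79.4% → Team Alpha
P1: Team Alpha 81/159 = 50.9%, the Infra team 53/127 = 41.7% → Team Alpha
P2: Team Alpha 106/140 = 75.7%, the Infra team 79/120 = 65.8% → Team Alpha
Team Alpha has the higher rate in all 4 groups.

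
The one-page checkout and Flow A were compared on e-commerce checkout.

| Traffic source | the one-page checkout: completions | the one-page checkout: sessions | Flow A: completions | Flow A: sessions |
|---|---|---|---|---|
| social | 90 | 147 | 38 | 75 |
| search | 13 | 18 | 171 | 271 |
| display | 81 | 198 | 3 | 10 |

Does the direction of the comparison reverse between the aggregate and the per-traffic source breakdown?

Social: the one-page checkout 90/147 = 61.2%, Flow A 38/75 = 50.7% → the one-page checkout
Search: the one-page checkout 13/18 = 72.2%, Flow A 171/271 = 63.1% → the one-page checkout
Display: the one-page checkout 81/198 = 40.9%, Flow A 3/10 = 30.0% → the one-page checkout
Overall: the one-page checkout 184/363 = 50.7%, Flow A 212/356 = 59.6% → Flow A
The one-page checkout wins each traffic group but Flow A wins overall — the comparison reverses. The one-page checkout's sessions skew toward display, which has a lower base rate.

Yes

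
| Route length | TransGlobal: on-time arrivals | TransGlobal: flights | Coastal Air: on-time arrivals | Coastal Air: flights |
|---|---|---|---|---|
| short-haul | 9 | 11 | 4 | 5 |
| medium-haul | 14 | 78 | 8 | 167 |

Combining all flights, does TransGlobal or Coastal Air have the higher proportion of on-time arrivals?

TransGlobal

Short-haul: TransGlobal 9/11 = 81.8%, Coastal Air 4/5 = 80.0% → TransGlobal
Medium-haul: TransGlobal 14/78 = 17.9%, Coastal Air 8/167 = 4.8% → TransGlobal
Overall: TransGlobal 23/89 = 25.8%, Coastal Air 12/172 = 7.0% → TransGlobal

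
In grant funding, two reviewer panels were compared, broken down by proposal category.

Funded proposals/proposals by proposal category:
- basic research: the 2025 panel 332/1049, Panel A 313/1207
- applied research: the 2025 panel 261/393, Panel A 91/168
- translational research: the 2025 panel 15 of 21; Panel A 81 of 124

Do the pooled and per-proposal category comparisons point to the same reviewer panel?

Basic research: the 2025 panel 332/1049 = 31.6%, Panel A 313/1207 = 25.9% → the 2025 panel
Applied research: the 2025 panel 261/393 = 66.4%, Panel A 91/168 = 54.2% → the 2025 panel
Translational research: the 2025 panel 15/21 = 71.4%, Panel A 81/124 = 65.3% → the 2025 panel
Overall: the 2025 panel 608/1463 = 41.6%, Panel A 485/1499 = 32.4% → the 2025 panel
The 2025 panel wins overall and in every proposal group — no reversal.

Yes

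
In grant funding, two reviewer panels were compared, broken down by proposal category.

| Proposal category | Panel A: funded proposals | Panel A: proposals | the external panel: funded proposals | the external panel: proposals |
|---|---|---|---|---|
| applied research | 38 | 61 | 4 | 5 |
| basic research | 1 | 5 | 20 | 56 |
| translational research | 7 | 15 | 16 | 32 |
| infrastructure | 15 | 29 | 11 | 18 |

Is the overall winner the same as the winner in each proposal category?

Applied research: Panel A 38/61 = 62.3%, the external panel 4/5 = 80.0% → the external panel
Basic research: Panel A 1/5 = 20.0%, the external panel 20/56 = 35.7% → the external panel
Translational research: Panel A 7/15 = 46.7%, the external panel 16/32 = 50.0% → the external panel
Infrastructure: Panel A 15/29 = 51.7%, the external panel 11/18 = 61.1% → the external panel
Overall: Panel A 61/110 = 55.5%, the external panel 51/111 = 45.9% → Panel A
The external panel wins each proposal group but Panel A wins overall — the comparison reverses. The external panel's proposals skew toward basic research, which has a lower base rate.

No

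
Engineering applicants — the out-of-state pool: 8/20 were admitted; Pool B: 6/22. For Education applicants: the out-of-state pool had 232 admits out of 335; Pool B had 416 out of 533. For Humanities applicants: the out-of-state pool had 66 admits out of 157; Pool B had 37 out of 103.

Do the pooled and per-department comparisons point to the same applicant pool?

No

Engineering: the out-of-state pool 8/20 = 40.0%, Pool B 6/22 = 27.3% → the out-of-state pool
Education: the out-of-state pool 232/335 = 69.3%, Pool B 416/533 = 78.0% → Pool B
Humanities: the out-of-state pool 66/157 = 42.0%, Pool B 37/103 = 35.9% → the out-of-state pool
Overall: the out-of-state pool 306/512 = 59.8%, Pool B 459/658 = 69.8% → Pool B
Neither sweeps: the out-of-state pool wins 2 of 3 groups, Pool B wins 1. Pool B wins overall but not every group — no Simpson reversal.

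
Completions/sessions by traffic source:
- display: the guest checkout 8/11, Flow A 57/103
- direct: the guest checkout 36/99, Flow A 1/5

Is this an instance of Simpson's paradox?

Yes

Display: the guest checkout 8/11 = 72.7%, Flow A 57/103 = 55.3% → the guest checkout
Direct: the guest checkout 36/99 = 36.4%, Flow A 1/5 = 20.0% → the guest checkout
Overall: the guest checkout 44/110 = 40.0%, Flow A 58/108 = 53.7% → Flow A
The guest checkout wins each traffic group but Flow A wins overall — the comparison reverses. The guest checkout's sessions skew toward direct, which has a lower base rate.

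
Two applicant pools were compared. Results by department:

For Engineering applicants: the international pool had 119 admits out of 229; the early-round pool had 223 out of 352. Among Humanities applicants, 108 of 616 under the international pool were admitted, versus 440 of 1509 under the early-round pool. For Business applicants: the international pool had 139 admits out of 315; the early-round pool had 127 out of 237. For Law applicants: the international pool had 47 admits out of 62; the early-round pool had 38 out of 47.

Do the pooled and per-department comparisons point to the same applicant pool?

Engineering: the international pool 119/229 = 52.0%, the early-round pool 223/352 = 63.4% → the early-round pool
Humanities: the international pool 108/616 = 17.5%, the early-round pool 440/1509 = 29.2% → the early-round pool
Business: the international pool 139/315 = 44.1%, the early-round pool 127/237 = 53.6% → the early-round pool
Law: the international pool 47/62 = 75.8%, the early-round pool 38/47 = 80.9% → the early-round pool
Overall: the international pool 413/1222 = 33.8%, the early-round pool 828/2145 = 38.6% → the early-round pool
The early-round pool wins overall and in every department group — no reversal.

Yes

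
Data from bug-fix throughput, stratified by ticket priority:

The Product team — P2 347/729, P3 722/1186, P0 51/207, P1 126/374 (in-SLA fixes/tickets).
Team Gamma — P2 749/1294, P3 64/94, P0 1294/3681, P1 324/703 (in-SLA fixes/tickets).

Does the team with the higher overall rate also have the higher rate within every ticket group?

No

P2: the Product team 347/729 = 47.6%, Team Gamma 749/1294 = 57.9% → Team Gamma
P3: the Product team 722/1186 = 60.9%, Team Gamma 64/94 = 68.1% → Team Gamma
P0: the Product team 51/207 = 24.6%, Team Gamma 1294/3681 = 35.2% → Team Gamma
P1: the Product team 126/374 = 33.7%, Team Gamma 324/703 = 46.1% → Team Gamma
Overall: the Product team 1246/2496 = 49.9%, Team Gamma 2431/5772 = 42.1% → the Product team
Team Gamma wins each ticket group but the Product team wins overall — the comparison reverses. Team Gamma's tickets skew toward P0, which has a lower base rate.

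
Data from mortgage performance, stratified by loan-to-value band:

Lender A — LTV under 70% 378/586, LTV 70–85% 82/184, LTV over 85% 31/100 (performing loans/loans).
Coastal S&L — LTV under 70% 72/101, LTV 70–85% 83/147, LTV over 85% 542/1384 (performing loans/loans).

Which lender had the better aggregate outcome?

Lender A

LTV under 70%: Lender A 378/586 = 64.5%, Coastal S&L 72/101 = 71.3% → Coastal S&L
LTV 70–85%: Lender A 82/184 = 44.6%, Coastal S&L 83/147 = 56.5% → Coastal S&L
LTV over 85%: Lender A 31/100 = 31.0%, Coastal S&L 542/1384 = 39.2% → Coastal S&L
Overall: Lender A 491/870 = 56.4%, Coastal S&L 697/1632 = 42.7% → Lender A
(Coastal S&L wins every loan-to-value group but Lender A wins overall — Coastal S&L's loans skew toward the low-rate LTV over 85% group.)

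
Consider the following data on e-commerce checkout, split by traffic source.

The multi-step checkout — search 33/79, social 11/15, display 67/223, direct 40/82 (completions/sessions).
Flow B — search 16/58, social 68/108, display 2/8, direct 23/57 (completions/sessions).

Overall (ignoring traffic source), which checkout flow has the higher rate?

Flow B

Search: the multi-step checkout 33/79 = 41.8%, Flow B 16/58 = 27.6% → the multi-step checkout
Social: the multi-step checkout 11/15 = 73.3%, Flow B 68/108 = 63.0% → the multi-step checkout
Display: the multi-step checkout 67/223 = 30.0%, Flow B 2/8 = 25.0% → the multi-step checkout
Direct: the multi-step checkout 40/82 = 48.8%, Flow B 23/57 = 40.4% → the multi-step checkout
Overall: the multi-step checkout 151/399 = 37.8%, Flow B 109/231 = 47.2% → Flow B
(The multi-step checkout wins every traffic group but Flow B wins overall — the multi-step checkout's sessions skew toward the low-rate display group.)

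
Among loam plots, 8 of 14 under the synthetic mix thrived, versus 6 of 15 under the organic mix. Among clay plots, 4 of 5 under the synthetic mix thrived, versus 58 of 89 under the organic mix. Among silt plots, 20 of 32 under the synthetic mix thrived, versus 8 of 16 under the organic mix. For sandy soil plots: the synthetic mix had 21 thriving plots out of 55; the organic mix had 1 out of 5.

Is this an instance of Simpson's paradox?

Loam: the synthetic mix 8/14 = 57.1%, the organic mix 6/15 = 40.0% → the synthetic mix
Clay: the synthetic mix 4/5 = 80.0%, the organic mix 58/89 = 65.2% → the synthetic mix
Silt: the synthetic mix 20/32 = 62.5%, the organic mix 8/16 = 50.0% → the synthetic mix
Sandy soil: the synthetic mix 21/55 = 38.2%, the organic mix 1/5 = 20.0% → the synthetic mix
Overall: the synthetic mix 53/106 = 50.0%, the organic mix 73/125 = 58.4% → the organic mix
The synthetic mix wins each soil group but the organic mix wins overall — the comparison reverses. The synthetic mix's plots skew toward sandy soil, which has a lower base rate.

Yes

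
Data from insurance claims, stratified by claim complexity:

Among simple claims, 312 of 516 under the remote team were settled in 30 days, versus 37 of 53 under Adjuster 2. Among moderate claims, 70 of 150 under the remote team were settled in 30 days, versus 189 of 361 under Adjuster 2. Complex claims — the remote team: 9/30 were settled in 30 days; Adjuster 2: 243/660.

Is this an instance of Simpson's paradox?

Simple: the remote team 312/516 = 60.5%, Adjuster 2 37/53 = 69.8% → Adjuster 2
Moderate: the remote team 70/150 = 46.7%, Adjuster 2 189/361 = 52.4% → Adjuster 2
Complex: the remote team 9/30 = 30.0%, Adjuster 2 243/660 = 36.8% → Adjuster 2
Overall: the remote team 391/696 = 56.2%, Adjuster 2 469/1074 = 43.7% → the remote team
Adjuster 2 wins each claim group but the remote team wins overall — the comparison reverses. Adjuster 2's claims skew toward complex, which has a lower base rate.

Yes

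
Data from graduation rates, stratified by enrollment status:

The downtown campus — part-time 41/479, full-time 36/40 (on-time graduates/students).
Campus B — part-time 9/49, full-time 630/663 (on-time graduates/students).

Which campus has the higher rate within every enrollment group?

Part-time: the downtown campus 41/479 = 8.6%, Campus B 9/49 = 18.4% → Campus B
Full-time: the downtown campus 36/40 = 90.0%, Campus B 630/663 = 95.0% → Campus B
Campus B has the higher rate in both groups.

Campus B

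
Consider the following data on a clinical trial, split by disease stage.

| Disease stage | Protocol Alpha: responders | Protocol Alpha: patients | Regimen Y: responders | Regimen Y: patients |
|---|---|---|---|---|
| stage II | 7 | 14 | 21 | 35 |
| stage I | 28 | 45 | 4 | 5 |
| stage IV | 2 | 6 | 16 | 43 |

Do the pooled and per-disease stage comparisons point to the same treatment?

Stage II: Protocol Alpha 7/14 = 50.0%, Regimen Y 21/35 = 60.0% → Regimen Y
Stage I: Protocol Alpha 28/45 = 62.2%, Regimen Y 4/5 = 80.0% → Regimen Y
Stage IV: Protocol Alpha 2/6 = 33.3%, Regimen Y 16/43 = 37.2% → Regimen Y
Overall: Protocol Alpha 37/65 = 56.9%, Regimen Y 41/83 = 49.4% → Protocol Alpha
Regimen Y wins each disease group but Protocol Alpha wins overall — the comparison reverses. Regimen Y's patients skew toward stage IV, which has a lower base rate.

No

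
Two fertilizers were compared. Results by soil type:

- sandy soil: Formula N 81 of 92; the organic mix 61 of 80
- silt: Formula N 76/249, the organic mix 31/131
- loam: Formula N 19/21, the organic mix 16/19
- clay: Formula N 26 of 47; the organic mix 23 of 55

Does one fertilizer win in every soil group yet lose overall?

Sandy soil: Formula N 81/92 = 88.0%, the organic mix 61/80 = 76.2% → Formula N
Silt: Formula N 76/249 = 30.5%, the organic mix 31/131 = 23.7% → Formula N
Loam: Formula N 19/21 = 90.5%, the organic mix 16/19 = 84.2% → Formula N
Clay: Formula N 26/47 = 55.3%, the organic mix 23/55 = 41.8% → Formula N
Overall: Formula N 202/409 = 49.4%, the organic mix 131/285 = 46.0% → Formula N
Formula N wins overall and in every soil group — no reversal.

No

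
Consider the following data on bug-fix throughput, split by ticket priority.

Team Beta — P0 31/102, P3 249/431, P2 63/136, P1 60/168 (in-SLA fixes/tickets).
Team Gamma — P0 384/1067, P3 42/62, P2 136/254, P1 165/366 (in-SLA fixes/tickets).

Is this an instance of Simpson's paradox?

Yes

P0: Team Beta 31/102 = 30.4%, Team Gamma 384/1067 = 36.0% → Team Gamma
P3: Team Beta 249/431 = 57.8%, Team Gamma 42/62 = 67.7% → Team Gamma
P2: Team Beta 63/136 = 46.3%, Team Gamma 136/254 = 53.5% → Team Gamma
P1: Team Beta 60/168 = 35.7%, Team Gamma 165/366 = 45.1% → Team Gamma
Overall: Team Beta 403/837 = 48.1%, Team Gamma 727/1749 = 41.6% → Team Beta
Team Gamma wins each ticket group but Team Beta wins overall — the comparison reverses. Team Gamma's tickets skew toward P0, which has a lower base rate.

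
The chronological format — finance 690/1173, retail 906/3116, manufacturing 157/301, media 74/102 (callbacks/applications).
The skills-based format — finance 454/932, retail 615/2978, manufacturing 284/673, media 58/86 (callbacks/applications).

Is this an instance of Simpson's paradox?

Finance: the chronological format 690/1173 = 58.8%, the skills-based format 454/932 = 48.7% → the chronological format
Retail: the chronological format 906/3116 = 29.1%, the skills-based format 615/2978 = 20.7% → the chronological format
Manufacturing: the chronological format 157/301 = 52.2%, the skills-based format 284/673 = 42.2% → the chronological format
Media: the chronological format 74/102 = 72.5%, the skills-based format 58/86 = 67.4% → the chronological format
Overall: the chronological format 1827/4692 = 38.9%, the skills-based format 1411/4669 = 30.2% → the chronological format
The chronological format wins overall and in every industry group — no reversal.

No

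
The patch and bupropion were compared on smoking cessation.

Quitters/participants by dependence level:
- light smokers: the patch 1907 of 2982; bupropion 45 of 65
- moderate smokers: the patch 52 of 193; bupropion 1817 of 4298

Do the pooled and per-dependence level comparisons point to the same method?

No

Light smokers: the patch 1907/2982 = 64.0%, bupropion 45/65 = 69.2% → bupropion
Moderate smokers: the patch 52/193 = 26.9%, bupropion 1817/4298 = 42.3% → bupropion
Overall: the patch 1959/3175 = 61.7%, bupropion 1862/4363 = 42.7% → the patch
Bupropion wins each dependence group but the patch wins overall — the comparison reverses. Bupropion's participants skew toward moderate smokers, which has a lower base rate.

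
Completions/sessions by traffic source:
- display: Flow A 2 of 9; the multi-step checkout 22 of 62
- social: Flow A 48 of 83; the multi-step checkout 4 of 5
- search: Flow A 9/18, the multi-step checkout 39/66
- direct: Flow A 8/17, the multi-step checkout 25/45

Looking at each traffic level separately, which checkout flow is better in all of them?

Display: Flow A 2/9 = 22.2%, the multi-step checkout 22/62 = 35.5% → the multi-step checkout
Social: Flow A 48/83 = 57.8%, the multi-step checkout 4/5 = 80.0% → the multi-step checkout
Search: Flow A 9/18 = 50.0%, the multi-step checkout 39/66 = 59.1% → the multi-step checkout
Direct: Flow A 8/17 = 47.1%, the multi-step checkout 25/45 = 55.6% → the multi-step checkout
The multi-step checkout has the higher rate in all 4 groups.

the multi-step checkout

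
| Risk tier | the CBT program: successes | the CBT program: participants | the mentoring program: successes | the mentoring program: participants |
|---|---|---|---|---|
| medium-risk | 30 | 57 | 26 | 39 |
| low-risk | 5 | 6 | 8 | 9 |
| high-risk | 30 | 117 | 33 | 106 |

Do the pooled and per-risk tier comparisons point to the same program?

Yes

Medium-risk: the CBT program 30/57 = 52.6%, the mentoring program 26/39 = 66.7% → the mentoring program
Low-risk: the CBT program 5/6 = 83.3%, the mentoring program 8/9 = 88.9% → the mentoring program
High-risk: the CBT program 30/117 = 25.6%, the mentoring program 33/106 = 31.1% → the mentoring program
Overall: the CBT program 65/180 = 36.1%, the mentoring program 67/154 = 43.5% → the mentoring program
The mentoring program wins overall and in every risk group — no reversal.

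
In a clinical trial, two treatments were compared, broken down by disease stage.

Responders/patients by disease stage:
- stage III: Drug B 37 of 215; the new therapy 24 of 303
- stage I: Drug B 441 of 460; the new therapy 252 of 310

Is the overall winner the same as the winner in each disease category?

Stage III: Drug B 37/215 = 17.2%, the new therapy 24/303 = 7.9% → Drug B
Stage I: Drug B 441/460 = 95.9%, the new therapy 252/310 = 81.3% → Drug B
Overall: Drug B 478/675 = 70.8%, the new therapy 276/613 = 45.0% → Drug B
Drug B wins overall and in every disease group — no reversal.

Yes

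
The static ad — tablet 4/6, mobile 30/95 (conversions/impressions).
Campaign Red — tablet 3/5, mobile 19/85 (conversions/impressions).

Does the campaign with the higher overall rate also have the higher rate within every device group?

Tablet: the static ad 4/6 = 66.7%, Campaign Red 3/5 = 60.0% → the static ad
Mobile: the static ad 30/95 = 31.6%, Campaign Red 19/85 = 22.4% → the static ad
Overall: the static ad 34/101 = 33.7%, Campaign Red 22/90 = 24.4% → the static ad
The static ad wins overall and in every device group — no reversal.

Yes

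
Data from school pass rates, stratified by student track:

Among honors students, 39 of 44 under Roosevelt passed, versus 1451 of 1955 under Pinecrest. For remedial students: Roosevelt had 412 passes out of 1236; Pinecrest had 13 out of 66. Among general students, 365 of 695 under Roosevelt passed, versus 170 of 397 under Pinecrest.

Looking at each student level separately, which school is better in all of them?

Honors: Roosevelt 39/44 = 88.6%, Pinecrest 1451/1955 = 74.2% → Roosevelt
Remedial: Roosevelt 412/1236 = 33.3%, Pinecrest 13/66 = 19.7% → Roosevelt
General: Roosevelt 365/695 = 52.5%, Pinecrest 170/397 = 42.8% → Roosevelt
Roosevelt has the higher rate in all 3 groups.

Roosevelt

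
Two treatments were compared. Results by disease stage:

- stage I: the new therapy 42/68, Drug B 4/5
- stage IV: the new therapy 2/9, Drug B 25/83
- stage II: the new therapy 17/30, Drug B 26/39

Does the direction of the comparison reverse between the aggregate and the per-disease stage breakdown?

Stage I: the new therapy 42/68 = 61.8%, Drug B 4/5 = 80.0% → Drug B
Stage IV: the new therapy 2/9 = 22.2%, Drug B 25/83 = 30.1% → Drug B
Stage II: the new therapy 17/30 = 56.7%, Drug B 26/39 = 66.7% → Drug B
Overall: the new therapy 61/107 = 57.0%, Drug B 55/127 = 43.3% → the new therapy
Drug B wins each disease group but the new therapy wins overall — the comparison reverses. Drug B's patients skew toward stage IV, which has a lower base rate.

Yes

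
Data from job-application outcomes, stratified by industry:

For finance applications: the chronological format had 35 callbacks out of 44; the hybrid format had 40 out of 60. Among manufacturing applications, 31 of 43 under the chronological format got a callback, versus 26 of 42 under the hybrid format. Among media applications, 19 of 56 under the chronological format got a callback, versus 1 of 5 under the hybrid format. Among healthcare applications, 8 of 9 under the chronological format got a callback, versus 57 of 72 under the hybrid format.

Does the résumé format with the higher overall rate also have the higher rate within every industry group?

Finance: the chronological format 35/44 = 79.5%, the hybrid format 40/60 = 66.7% → the chronological format
Manufacturing: the chronological format 31/43 = 72.1%, the hybrid format 26/42 = 61.9% → the chronological format
Media: the chronological format 19/56 = 33.9%, the hybrid format 1/5 = 20.0% → the chronological format
Healthcare: the chronological format 8/9 = 88.9%, the hybrid format 57/72 = 79.2% → the chronological format
Overall: the chronological format 93/152 = 61.2%, the hybrid format 124/179 = 69.3% → the hybrid format
The chronological format wins each industry group but the hybrid format wins overall — the comparison reverses. The chronological format's applications skew toward media, which has a lower base rate.

No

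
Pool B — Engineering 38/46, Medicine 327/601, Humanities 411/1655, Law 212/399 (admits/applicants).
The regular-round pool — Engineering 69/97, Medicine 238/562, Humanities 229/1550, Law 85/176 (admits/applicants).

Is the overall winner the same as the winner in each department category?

Yes

Engineering: Pool B 38/46 = 82.6%, the regular-round pool 69/97 = 71.1% → Pool B
Medicine: Pool B 327/601 = 54.4%, the regular-round pool 238/562 = 42.3% → Pool B
Humanities: Pool B 411/1655 = 24.8%, the regular-round pool 229/1550 = 14.8% → Pool B
Law: Pool B 212/399 = 53.1%, the regular-round pool 85/176 = 48.3% → Pool B
Overall: Pool B 988/2701 = 36.6%, the regular-round pool 621/2385 = 26.0% → Pool B
Pool B wins overall and in every department group — no reversal.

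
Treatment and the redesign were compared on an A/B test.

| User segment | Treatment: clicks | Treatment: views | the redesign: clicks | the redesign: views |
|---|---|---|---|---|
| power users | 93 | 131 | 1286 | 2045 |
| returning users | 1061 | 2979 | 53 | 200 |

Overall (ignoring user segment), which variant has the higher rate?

the redesign

Power users: Treatment 93/131 = 71.0%, the redesign 1286/2045 = 62.9% → Treatment
Returning users: Treatment 1061/2979 = 35.6%, the redesign 53/200 = 26.5% → Treatment
Overall: Treatment 1154/3110 = 37.1%, the redesign 1339/2245 = 59.6% → the redesign
(Treatment wins every user group but the redesign wins overall — Treatment's views skew toward the low-rate returning users group.)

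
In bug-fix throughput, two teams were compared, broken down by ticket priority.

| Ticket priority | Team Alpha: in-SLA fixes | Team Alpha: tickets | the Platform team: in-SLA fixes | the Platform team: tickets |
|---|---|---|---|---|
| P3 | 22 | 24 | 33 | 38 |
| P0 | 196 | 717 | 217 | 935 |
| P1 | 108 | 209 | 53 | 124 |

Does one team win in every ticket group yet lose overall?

P3: Team Alpha 22/24 = 91.7%, the Platform team 33/38 = 86.8% → Team Alpha
P0: Team Alpha 196/717 = 27.3%, the Platform team 217/935 = 23.2% → Team Alpha
P1: Team Alpha 108/209 = 51.7%, the Platform team 53/124 = 42.7% → Team Alpha
Overall: Team Alpha 326/950 = 34.3%, the Platform team 303/1097 = 27.6% → Team Alpha
Team Alpha wins overall and in every ticket group — no reversal.

No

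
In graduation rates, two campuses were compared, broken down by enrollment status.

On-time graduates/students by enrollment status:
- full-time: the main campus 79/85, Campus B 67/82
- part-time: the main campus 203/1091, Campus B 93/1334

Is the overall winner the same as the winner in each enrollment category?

Yes

Full-time: the main campus 79/85 = 92.9%, Campus B 67/82 = 81.7% → the main campus
Part-time: the main campus 203/1091 = 18.6%, Campus B 93/1334 = 7.0% → the main campus
Overall: the main campus 282/1176 = 24.0%, Campus B 160/1416 = 11.3% → the main campus
The main campus wins overall and in every enrollment group — no reversal.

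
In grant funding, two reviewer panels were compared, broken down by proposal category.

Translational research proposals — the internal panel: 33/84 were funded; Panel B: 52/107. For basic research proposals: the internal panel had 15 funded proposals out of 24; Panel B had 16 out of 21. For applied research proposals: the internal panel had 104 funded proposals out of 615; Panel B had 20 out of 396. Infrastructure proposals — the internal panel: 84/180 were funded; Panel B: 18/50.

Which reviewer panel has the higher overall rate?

the internal panel

Translational research: the internal panel 33/84 = 39.3%, Panel B 52/107 = 48.6% → Panel B
Basic research: the internal panel 15/24 = 62.5%, Panel B 16/21 = 76.2% → Panel B
Applied research: the internal panel 104/615 = 16.9%, Panel B 20/396 = 5.1% → the internal panel
Infrastructure: the internal panel 84/180 = 46.7%, Panel B 18/50 = 36.0% → the internal panel
Overall: the internal panel 236/903 = 26.1%, Panel B 106/574 = 18.5% → the internal panel
(Neither sweeps every proposal group, but the internal panel has the higher pooled rate.)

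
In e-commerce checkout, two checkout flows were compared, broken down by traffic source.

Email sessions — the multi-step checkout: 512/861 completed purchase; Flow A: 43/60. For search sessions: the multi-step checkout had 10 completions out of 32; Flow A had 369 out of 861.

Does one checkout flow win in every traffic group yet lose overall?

Email: the multi-step checkout 512/861 = 59.5%, Flow A 43/60 = 71.7% → Flow A
Search: the multi-step checkout 10/32 = 31.2%, Flow A 369/861 = 42.9% → Flow A
Overall: the multi-step checkout 522/893 = 58.5%, Flow A 412/921 = 44.7% → the multi-step checkout
Flow A wins each traffic group but the multi-step checkout wins overall — the comparison reverses. Flow A's sessions skew toward search, which has a lower base rate.

Yes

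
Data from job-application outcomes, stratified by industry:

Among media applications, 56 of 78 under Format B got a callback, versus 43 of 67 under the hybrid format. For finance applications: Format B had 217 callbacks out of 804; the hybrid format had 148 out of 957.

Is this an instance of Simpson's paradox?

No

Media: Format B 56/78 = 71.8%, the hybrid format 43/67 = 64.2% → Format B
Finance: Format B 217/804 = 27.0%, the hybrid format 148/957 = 15.5% → Format B
Overall: Format B 273/882 = 31.0%, the hybrid format 191/1024 = 18.7% → Format B
Format B wins overall and in every industry group — no reversal.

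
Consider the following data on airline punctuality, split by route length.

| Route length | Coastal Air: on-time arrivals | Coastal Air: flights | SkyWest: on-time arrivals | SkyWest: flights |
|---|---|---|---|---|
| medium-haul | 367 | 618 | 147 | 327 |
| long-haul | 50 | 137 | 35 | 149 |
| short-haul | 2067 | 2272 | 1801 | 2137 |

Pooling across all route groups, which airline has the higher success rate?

Medium-haul: Coastal Air 367/618 = 59.4%, SkyWest 147/327 = 45.0% → Coastal Air
Long-haul: Coastal Air 50/137 = 36.5%, SkyWest 35/149 = 23.5% → Coastal Air
Short-haul: Coastal Air 2067/2272 = 91.0%, SkyWest 1801/2137 = 84.3% → Coastal Air
Overall: Coastal Air 2484/3027 = 82.1%, SkyWest 1983/2613 = 75.9% → Coastal Air

Coastal Air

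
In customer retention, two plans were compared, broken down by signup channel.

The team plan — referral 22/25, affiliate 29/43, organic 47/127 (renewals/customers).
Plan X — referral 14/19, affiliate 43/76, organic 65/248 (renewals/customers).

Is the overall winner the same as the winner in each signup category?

Yes

Referral: the team plan 22/25 = 88.0%, Plan X 14/19 = 73.7% → the team plan
Affiliate: the team plan 29/43 = 67.4%, Plan X 43/76 = 56.6% → the team plan
Organic: the team plan 47/127 = 37.0%, Plan X 65/248 = 26.2% → the team plan
Overall: the team plan 98/195 = 50.3%, Plan X 122/343 = 35.6% → the team plan
The team plan wins overall and in every signup group — no reversal.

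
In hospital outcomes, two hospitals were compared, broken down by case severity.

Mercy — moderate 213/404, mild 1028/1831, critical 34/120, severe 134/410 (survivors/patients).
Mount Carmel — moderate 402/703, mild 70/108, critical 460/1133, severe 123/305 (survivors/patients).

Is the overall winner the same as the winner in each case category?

Moderate: Mercy 213/404 = 52.7%, Mount Carmel 402/703 = 57.2% → Mount Carmel
Mild: Mercy 1028/1831 = 56.1%, Mount Carmel 70/108 = 64.8% → Mount Carmel
Critical: Mercy 34/120 = 28.3%, Mount Carmel 460/1133 = 40.6% → Mount Carmel
Severe: Mercy 134/410 = 32.7%, Mount Carmel 123/305 = 40.3% → Mount Carmel
Overall: Mercy 1409/2765 = 51.0%, Mount Carmel 1055/2249 = 46.9% → Mercy
Mount Carmel wins each case group but Mercy wins overall — the comparison reverses. Mount Carmel's patients skew toward critical, which has a lower base rate.

No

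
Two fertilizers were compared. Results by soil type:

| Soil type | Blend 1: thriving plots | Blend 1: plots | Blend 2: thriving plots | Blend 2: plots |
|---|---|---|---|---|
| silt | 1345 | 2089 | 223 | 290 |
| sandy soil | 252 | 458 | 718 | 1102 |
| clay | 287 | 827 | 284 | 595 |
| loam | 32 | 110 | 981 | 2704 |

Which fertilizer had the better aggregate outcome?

Blend 1

Silt: Blend 1 1345/2089 = 64.4%, Blend 2 223/290 = 76.9% → Blend 2
Sandy soil: Blend 1 252/458 = 55.0%, Blend 2 718/1102 = 65.2% → Blend 2
Clay: Blend 1 287/827 = 34.7%, Blend 2 284/595 = 47.7% → Blend 2
Loam: Blend 1 32/110 = 29.1%, Blend 2 981/2704 = 36.3% → Blend 2
Overall: Blend 1 1916/3484 = 55.0%, Blend 2 2206/4691 = 47.0% → Blend 1
(Blend 2 wins every soil group but Blend 1 wins overall — Blend 2's plots skew toward the low-rate loam group.)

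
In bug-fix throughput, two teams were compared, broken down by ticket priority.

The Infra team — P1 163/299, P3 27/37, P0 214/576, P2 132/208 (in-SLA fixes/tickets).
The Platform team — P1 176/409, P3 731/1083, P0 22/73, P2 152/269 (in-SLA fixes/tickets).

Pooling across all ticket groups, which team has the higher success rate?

P1: the Infra team 163/299 = 54.5%, the Platform team 176/409 = 43.0% → the Infra team
P3: the Infra team 27/37 = 73.0%, the Platform team 731/1083 = 67.5% → the Infra team
P0: the Infra team 214/576 = 37.2%, the Platform team 22/73 = 30.1% → the Infra team
P2: the Infra team 132/208 = 63.5%, the Platform team 152/269 = 56.5% → the Infra team
Overall: the Infra team 536/1120 = 47.9%, the Platform team 1081/1834 = 58.9% → the Platform team
(The Infra team wins every ticket group but the Platform team wins overall — the Infra team's tickets skew toward the low-rate P0 group.)

the Platform team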